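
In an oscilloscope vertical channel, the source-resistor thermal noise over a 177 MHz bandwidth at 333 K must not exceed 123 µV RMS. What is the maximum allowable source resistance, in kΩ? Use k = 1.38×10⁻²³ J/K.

4.65 kΩ

Johnson–Nyquist: V_n = √(4kTRB) ⇒ R = V_n² / (4kTB)
4kTB = 4 × 1.38×10⁻²³ × 333 × 1.77×10⁸ = 3.25×10⁻¹²
R = (1.23×10⁻⁴)² / 3.25×10⁻¹² = 4.65×10³ Ω = 4.65 kΩ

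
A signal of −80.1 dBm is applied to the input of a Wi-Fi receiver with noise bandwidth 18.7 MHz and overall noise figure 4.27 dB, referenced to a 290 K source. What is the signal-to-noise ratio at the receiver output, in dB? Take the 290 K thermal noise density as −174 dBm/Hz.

16.9 dB

Noise floor: N = −174 + 10 log₁₀(B) + NF
10 log₁₀(1.87×10⁷) = 72.72 dB
N = −174 + 72.72 + 4.27 = −97.01 dBm
SNR = P_sig − N = −80.1 − (−97.01) = 16.91 dB → 16.9 dB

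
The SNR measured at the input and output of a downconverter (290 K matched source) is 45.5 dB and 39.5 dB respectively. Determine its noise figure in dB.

NF (dB) = SNR_in(dB) − SNR_out(dB) when the source is at T₀
NF = 45.5 − 39.5 = 6.0 dB

6.0 dB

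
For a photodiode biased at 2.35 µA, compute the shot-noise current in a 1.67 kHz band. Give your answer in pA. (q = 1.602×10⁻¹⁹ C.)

I_n = √(2qI·B)
2qI·B = 2 × 1.602×10⁻¹⁹ × 2.35×10⁻⁶ × 1.67×10³ = 1.26×10⁻²¹ A²
I_n = √(1.26×10⁻²¹) = 3.55×10⁻¹¹ A = 35.5 pA

35.5 pA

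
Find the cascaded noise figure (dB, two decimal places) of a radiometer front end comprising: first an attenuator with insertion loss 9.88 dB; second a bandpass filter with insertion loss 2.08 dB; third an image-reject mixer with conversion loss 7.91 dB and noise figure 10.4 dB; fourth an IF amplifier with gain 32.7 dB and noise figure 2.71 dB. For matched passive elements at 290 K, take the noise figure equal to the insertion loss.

Convert to linear (a loss of L dB is a gain of −L dB): F_i = 10^(NF_i/10), G_i = 10^(G_i,dB/10)
  Stage 1: F_1 = 10^(9.88/10) = 9.727, G_1 = 10^(−9.88/10) = 0.1028
  Stage 2: F_2 = 10^(2.08/10) = 1.614, G_2 = 10^(−2.08/10) = 0.6194
  Stage 3: F_3 = 10^(10.4/10) = 10.96, G_3 = 10^(−7.91/10) = 0.1618
  Stage 4: F_4 = 10^(2.71/10) = 1.866, G_4 = 10^(32.7/10) = 1862
Friis cascade:
  F = 9.727 + (1.614 − 1)/0.1028 + (10.96 − 1)/0.06368 + (1.866 − 1)/0.01030 = 256.3
NF = 10 log₁₀(256.3) = 24.09 dB

24.09 dB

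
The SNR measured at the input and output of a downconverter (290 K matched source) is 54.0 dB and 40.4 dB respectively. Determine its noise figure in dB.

13.6 dB

NF (dB) = SNR_in(dB) − SNR_out(dB) when the source is at T₀
NF = 54.0 − 40.4 = 13.6 dB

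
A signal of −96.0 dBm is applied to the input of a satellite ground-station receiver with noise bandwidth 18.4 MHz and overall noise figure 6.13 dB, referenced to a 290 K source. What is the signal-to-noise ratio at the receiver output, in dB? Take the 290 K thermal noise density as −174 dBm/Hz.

Noise floor: N = −174 + 10 log₁₀(B) + NF
10 log₁₀(1.84×10⁷) = 72.65 dB
N = −174 + 72.65 + 6.13 = −95.22 dBm
SNR = P_sig − N = −96.0 − (−95.22) = −0.78 dB → −0.8 dB

−0.8 dB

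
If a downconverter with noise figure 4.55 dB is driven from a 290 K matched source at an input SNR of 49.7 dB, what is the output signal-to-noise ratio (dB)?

45.15 dB

By definition F = SNR_in/SNR_out, so in dB: SNR_out = SNR_in − NF
SNR_out = 49.7 − 4.55 = 45.15 dB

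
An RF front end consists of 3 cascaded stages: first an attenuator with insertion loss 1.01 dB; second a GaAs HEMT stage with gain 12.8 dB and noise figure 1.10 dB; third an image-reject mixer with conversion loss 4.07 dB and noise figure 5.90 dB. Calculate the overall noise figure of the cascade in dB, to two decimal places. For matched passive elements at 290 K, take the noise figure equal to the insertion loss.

2.59 dB

Convert to linear (a loss of L dB is a gain of −L dB): F_i = 10^(NF_i/10), G_i = 10^(G_i,dB/10)
  Stage 1: F_1 = 10^(1.01/10) = 1.262, G_1 = 10^(−1.01/10) = 0.7925
  Stage 2: F_2 = 10^(1.10/10) = 1.288, G_2 = 10^(12.8/10) = 19.05
  Stage 3: F_3 = 10^(5.90/10) = 3.890, G_3 = 10^(−4.07/10) = 0.3917
Friis cascade:
  F = 1.262 + (1.288 − 1)/0.7925 + (3.890 − 1)/15.10 = 1.817
NF = 10 log₁₀(1.817) = 2.59 dB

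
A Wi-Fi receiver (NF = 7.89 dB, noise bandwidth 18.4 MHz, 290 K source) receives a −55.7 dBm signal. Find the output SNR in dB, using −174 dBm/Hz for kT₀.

Noise floor: N = −174 + 10 log₁₀(B) + NF
10 log₁₀(1.84×10⁷) = 72.65 dB
N = −174 + 72.65 + 7.89 = −93.46 dBm
SNR = P_sig − N = −55.7 − (−93.46) = 37.76 dB → 37.8 dB

37.8 dB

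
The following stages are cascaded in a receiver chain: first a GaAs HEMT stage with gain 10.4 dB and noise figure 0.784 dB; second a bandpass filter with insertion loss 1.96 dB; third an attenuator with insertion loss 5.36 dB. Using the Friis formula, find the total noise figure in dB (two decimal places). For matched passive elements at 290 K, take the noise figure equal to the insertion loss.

Convert to linear (a loss of L dB is a gain of −L dB): F_i = 10^(NF_i/10), G_i = 10^(G_i,dB/10)
  Stage 1: F_1 = 10^(0.784/10) = 1.198, G_1 = 10^(10.4/10) = 10.96
  Stage 2: F_2 = 10^(1.96/10) = 1.570, G_2 = 10^(−1.96/10) = 0.6368
  Stage 3: F_3 = 10^(5.36/10) = 3.436, G_3 = 10^(−5.36/10) = 0.2911
Friis cascade:
  F = 1.198 + (1.570 − 1)/10.96 + (3.436 − 1)/6.982 = 1.599
NF = 10 log₁₀(1.599) = 2.04 dB

2.04 dB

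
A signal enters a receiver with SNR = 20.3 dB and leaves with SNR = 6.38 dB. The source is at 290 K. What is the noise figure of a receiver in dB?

13.92 dB

NF (dB) = SNR_in(dB) − SNR_out(dB) when the source is at T₀
NF = 20.3 − 6.38 = 13.92 dB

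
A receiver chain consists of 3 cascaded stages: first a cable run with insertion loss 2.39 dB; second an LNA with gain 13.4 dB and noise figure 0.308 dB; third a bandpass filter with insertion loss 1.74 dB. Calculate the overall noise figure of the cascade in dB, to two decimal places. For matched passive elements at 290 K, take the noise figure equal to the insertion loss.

Convert to linear (a loss of L dB is a gain of −L dB): F_i = 10^(NF_i/10), G_i = 10^(G_i,dB/10)
  Stage 1: F_1 = 10^(2.39/10) = 1.734, G_1 = 10^(−2.39/10) = 0.5768
  Stage 2: F_2 = 10^(0.308/10) = 1.073, G_2 = 10^(13.4/10) = 21.88
  Stage 3: F_3 = 10^(1.74/10) = 1.493, G_3 = 10^(−1.74/10) = 0.6699
Friis cascade:
  F = 1.734 + (1.073 − 1)/0.5768 + (1.493 − 1)/12.62 = 1.900
NF = 10 log₁₀(1.900) = 2.79 dB

2.79 dB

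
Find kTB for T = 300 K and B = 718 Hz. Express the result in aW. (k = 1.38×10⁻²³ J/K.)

2.97 aW

P_n = kTB = 1.38×10⁻²³ × 300 × 7.18×10² = 2.97×10⁻¹⁸ W = 2.97 aW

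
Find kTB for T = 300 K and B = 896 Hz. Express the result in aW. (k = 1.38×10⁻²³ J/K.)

3.71 aW

P_n = kTB = 1.38×10⁻²³ × 300 × 8.96×10² = 3.71×10⁻¹⁸ W = 3.71 aW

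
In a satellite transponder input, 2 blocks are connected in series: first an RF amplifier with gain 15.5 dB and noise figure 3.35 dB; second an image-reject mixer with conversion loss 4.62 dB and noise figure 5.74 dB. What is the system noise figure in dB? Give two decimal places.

3.50 dB

Convert to linear (a loss of L dB is a gain of −L dB): F_i = 10^(NF_i/10), G_i = 10^(G_i,dB/10)
  Stage 1: F_1 = 10^(3.35/10) = 2.163, G_1 = 10^(15.5/10) = 35.48
  Stage 2: F_2 = 10^(5.74/10) = 3.750, G_2 = 10^(−4.62/10) = 0.3451
Friis cascade:
  F = 2.163 + (3.750 − 1)/35.48 = 2.240
NF = 10 log₁₀(2.240) = 3.50 dB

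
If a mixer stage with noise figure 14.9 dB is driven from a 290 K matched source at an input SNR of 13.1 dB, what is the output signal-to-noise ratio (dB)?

−1.8 dB

By definition F = SNR_in/SNR_out, so in dB: SNR_out = SNR_in − NF
SNR_out = 13.1 − 14.9 = −1.8 dB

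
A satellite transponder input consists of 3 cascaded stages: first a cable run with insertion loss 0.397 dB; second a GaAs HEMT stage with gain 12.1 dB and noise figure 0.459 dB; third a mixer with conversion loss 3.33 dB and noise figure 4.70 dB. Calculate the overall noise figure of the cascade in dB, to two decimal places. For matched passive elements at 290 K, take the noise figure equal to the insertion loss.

Convert to linear (a loss of L dB is a gain of −L dB): F_i = 10^(NF_i/10), G_i = 10^(G_i,dB/10)
  Stage 1: F_1 = 10^(0.397/10) = 1.096, G_1 = 10^(−0.397/10) = 0.9126
  Stage 2: F_2 = 10^(0.459/10) = 1.111, G_2 = 10^(12.1/10) = 16.22
  Stage 3: F_3 = 10^(4.70/10) = 2.951, G_3 = 10^(−3.33/10) = 0.4645
Friis cascade:
  F = 1.096 + (1.111 − 1)/0.9126 + (2.951 − 1)/14.80 = 1.350
NF = 10 log₁₀(1.350) = 1.30 dB

1.30 dB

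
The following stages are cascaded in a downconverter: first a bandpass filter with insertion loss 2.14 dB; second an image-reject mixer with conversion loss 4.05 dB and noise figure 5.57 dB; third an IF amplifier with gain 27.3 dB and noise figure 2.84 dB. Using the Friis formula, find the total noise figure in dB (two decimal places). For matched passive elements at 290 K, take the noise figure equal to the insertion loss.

Convert to linear (a loss of L dB is a gain of −L dB): F_i = 10^(NF_i/10), G_i = 10^(G_i,dB/10)
  Stage 1: F_1 = 10^(2.14/10) = 1.637, G_1 = 10^(−2.14/10) = 0.6109
  Stage 2: F_2 = 10^(5.57/10) = 3.606, G_2 = 10^(−4.05/10) = 0.3936
  Stage 3: F_3 = 10^(2.84/10) = 1.923, G_3 = 10^(27.3/10) = 537.0
Friis cascade:
  F = 1.637 + (3.606 − 1)/0.6109 + (1.923 − 1)/0.2404 = 9.741
NF = 10 log₁₀(9.741) = 9.89 dB

9.89 dB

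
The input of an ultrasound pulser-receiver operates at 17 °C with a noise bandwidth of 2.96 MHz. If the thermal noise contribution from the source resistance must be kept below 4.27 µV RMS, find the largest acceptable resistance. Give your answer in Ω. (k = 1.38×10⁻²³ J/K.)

T = 17 °C + 273.15 = 290.15 K
Johnson–Nyquist: V_n = √(4kTRB) ⇒ R = V_n² / (4kTB)
4kTB = 4 × 1.38×10⁻²³ × 290.15 × 2.96×10⁶ = 4.74×10⁻¹⁴
R = (4.27×10⁻⁶)² / 4.74×10⁻¹⁴ = 3.85×10² Ω = 385 Ω

385 Ω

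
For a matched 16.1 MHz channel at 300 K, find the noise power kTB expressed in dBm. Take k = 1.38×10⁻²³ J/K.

−101.8 dBm

P_n = kTB = 1.38×10⁻²³ × 300 × 1.61×10⁷ = 6.67×10⁻¹⁴ W
In dBm: 10 log₁₀(6.67×10⁻¹⁴ / 10⁻³) = −101.8 dBm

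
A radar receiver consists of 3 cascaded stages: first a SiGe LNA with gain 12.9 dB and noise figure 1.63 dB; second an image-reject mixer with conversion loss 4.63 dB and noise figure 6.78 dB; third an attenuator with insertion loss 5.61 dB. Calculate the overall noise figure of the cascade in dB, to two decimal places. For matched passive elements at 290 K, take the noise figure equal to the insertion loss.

Convert to linear (a loss of L dB is a gain of −L dB): F_i = 10^(NF_i/10), G_i = 10^(G_i,dB/10)
  Stage 1: F_1 = 10^(1.63/10) = 1.455, G_1 = 10^(12.9/10) = 19.50
  Stage 2: F_2 = 10^(6.78/10) = 4.764, G_2 = 10^(−4.63/10) = 0.3443
  Stage 3: F_3 = 10^(5.61/10) = 3.639, G_3 = 10^(−5.61/10) = 0.2748
Friis cascade:
  F = 1.455 + (4.764 − 1)/19.50 + (3.639 − 1)/6.714 = 2.042
NF = 10 log₁₀(2.042) = 3.10 dB

3.10 dB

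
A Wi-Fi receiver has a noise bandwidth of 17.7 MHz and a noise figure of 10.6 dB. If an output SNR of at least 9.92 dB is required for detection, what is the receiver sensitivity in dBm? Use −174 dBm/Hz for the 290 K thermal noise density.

Sensitivity = −174 + 10 log₁₀(B) + NF + SNR_min
= −174 + 72.48 + 10.6 + 9.92
= −81.00 dBm → −81.0 dBm

−81.0 dBm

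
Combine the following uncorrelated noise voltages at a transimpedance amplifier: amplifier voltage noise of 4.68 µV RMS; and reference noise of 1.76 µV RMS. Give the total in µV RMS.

Uncorrelated sources add in power (mean-square): V_tot = √(ΣV_i²)
V_tot = √[(4.68×10⁻⁶)² + (1.76×10⁻⁶)²] = 5.00×10⁻⁶ V = 5.00 µV

5.00 µV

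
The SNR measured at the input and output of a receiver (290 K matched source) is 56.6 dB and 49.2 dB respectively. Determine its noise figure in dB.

7.4 dB

NF (dB) = SNR_in(dB) − SNR_out(dB) when the source is at T₀
NF = 56.6 − 49.2 = 7.4 dB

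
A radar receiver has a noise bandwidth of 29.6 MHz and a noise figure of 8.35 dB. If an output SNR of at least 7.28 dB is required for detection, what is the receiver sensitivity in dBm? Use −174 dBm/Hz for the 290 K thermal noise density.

−83.7 dBm

Sensitivity = −174 + 10 log₁₀(B) + NF + SNR_min
= −174 + 74.71 + 8.35 + 7.28
= −83.66 dBm → −83.7 dBm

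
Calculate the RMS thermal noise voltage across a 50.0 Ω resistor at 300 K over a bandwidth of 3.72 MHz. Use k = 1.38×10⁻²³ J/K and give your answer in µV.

1.76 µV

V_n = √(4kTRB)
4kTRB = 4 × 1.38×10⁻²³ × 300 × 5.00×10¹ × 3.72×10⁶ = 3.08×10⁻¹² V²
V_n = √(3.08×10⁻¹²) = 1.76×10⁻⁶ V = 1.76 µV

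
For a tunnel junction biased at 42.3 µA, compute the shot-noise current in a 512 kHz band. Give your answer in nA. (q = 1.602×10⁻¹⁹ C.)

2.63 nA

I_n = √(2qI·B)
2qI·B = 2 × 1.602×10⁻¹⁹ × 4.23×10⁻⁵ × 5.12×10⁵ = 6.94×10⁻¹⁸ A²
I_n = √(6.94×10⁻¹⁸) = 2.63×10⁻⁹ A = 2.63 nA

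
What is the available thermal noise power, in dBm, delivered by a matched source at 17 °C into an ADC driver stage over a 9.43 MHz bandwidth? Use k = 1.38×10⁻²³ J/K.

T = 17 °C + 273.15 = 290.15 K
P_n = kTB = 1.38×10⁻²³ × 290.15 × 9.43×10⁶ = 3.78×10⁻¹⁴ W
In dBm: 10 log₁₀(3.78×10⁻¹⁴ / 10⁻³) = −104.2 dBm

−104.2 dBm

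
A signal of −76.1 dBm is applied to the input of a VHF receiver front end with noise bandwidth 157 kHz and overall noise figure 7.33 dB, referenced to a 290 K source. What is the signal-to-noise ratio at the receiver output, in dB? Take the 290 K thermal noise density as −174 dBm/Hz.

38.6 dB

Noise floor: N = −174 + 10 log₁₀(B) + NF
10 log₁₀(1.57×10⁵) = 51.96 dB
N = −174 + 51.96 + 7.33 = −114.71 dBm
SNR = P_sig − N = −76.1 − (−114.71) = 38.61 dB → 38.6 dB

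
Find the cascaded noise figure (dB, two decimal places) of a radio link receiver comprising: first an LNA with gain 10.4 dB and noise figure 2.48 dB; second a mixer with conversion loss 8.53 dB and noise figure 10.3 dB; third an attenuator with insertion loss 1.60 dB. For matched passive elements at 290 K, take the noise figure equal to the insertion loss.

4.69 dB

Convert to linear (a loss of L dB is a gain of −L dB): F_i = 10^(NF_i/10), G_i = 10^(G_i,dB/10)
  Stage 1: F_1 = 10^(2.48/10) = 1.770, G_1 = 10^(10.4/10) = 10.96
  Stage 2: F_2 = 10^(10.3/10) = 10.72, G_2 = 10^(−8.53/10) = 0.1403
  Stage 3: F_3 = 10^(1.60/10) = 1.445, G_3 = 10^(−1.60/10) = 0.6918
Friis cascade:
  F = 1.770 + (10.72 − 1)/10.96 + (1.445 − 1)/1.538 = 2.946
NF = 10 log₁₀(2.946) = 4.69 dB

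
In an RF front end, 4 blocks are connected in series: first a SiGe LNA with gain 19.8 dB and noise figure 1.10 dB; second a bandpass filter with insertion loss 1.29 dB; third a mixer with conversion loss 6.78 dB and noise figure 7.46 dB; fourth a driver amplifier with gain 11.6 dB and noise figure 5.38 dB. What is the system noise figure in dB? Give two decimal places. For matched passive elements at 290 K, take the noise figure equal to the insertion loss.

1.82 dB

Convert to linear (a loss of L dB is a gain of −L dB): F_i = 10^(NF_i/10), G_i = 10^(G_i,dB/10)
  Stage 1: F_1 = 10^(1.10/10) = 1.288, G_1 = 10^(19.8/10) = 95.50
  Stage 2: F_2 = 10^(1.29/10) = 1.346, G_2 = 10^(−1.29/10) = 0.7430
  Stage 3: F_3 = 10^(7.46/10) = 5.572, G_3 = 10^(−6.78/10) = 0.2099
  Stage 4: F_4 = 10^(5.38/10) = 3.451, G_4 = 10^(11.6/10) = 14.45
Friis cascade:
  F = 1.288 + (1.346 − 1)/95.50 + (5.572 − 1)/70.96 + (3.451 − 1)/14.89 = 1.521
NF = 10 log₁₀(1.521) = 1.82 dB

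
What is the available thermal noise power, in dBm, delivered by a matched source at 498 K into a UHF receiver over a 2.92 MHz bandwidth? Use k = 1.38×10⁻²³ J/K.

−107.0 dBm

P_n = kTB = 1.38×10⁻²³ × 498 × 2.92×10⁶ = 2.01×10⁻¹⁴ W
In dBm: 10 log₁₀(2.01×10⁻¹⁴ / 10⁻³) = −107.0 dBm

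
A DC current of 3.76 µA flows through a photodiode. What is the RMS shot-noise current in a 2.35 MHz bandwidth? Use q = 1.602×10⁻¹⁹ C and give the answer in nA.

I_n = √(2qI·B)
2qI·B = 2 × 1.602×10⁻¹⁹ × 3.76×10⁻⁶ × 2.35×10⁶ = 2.83×10⁻¹⁸ A²
I_n = √(2.83×10⁻¹⁸) = 1.68×10⁻⁹ A = 1.68 nA

1.68 nA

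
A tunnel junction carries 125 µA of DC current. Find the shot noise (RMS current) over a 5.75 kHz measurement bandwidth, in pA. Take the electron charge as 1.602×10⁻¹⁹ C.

I_n = √(2qI·B)
2qI·B = 2 × 1.602×10⁻¹⁹ × 1.25×10⁻⁴ × 5.75×10³ = 2.30×10⁻¹⁹ A²
I_n = √(2.30×10⁻¹⁹) = 4.80×10⁻¹⁰ A = 480 pA

480 pA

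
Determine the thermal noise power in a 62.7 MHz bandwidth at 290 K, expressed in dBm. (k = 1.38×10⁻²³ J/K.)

P_n = kTB = 1.38×10⁻²³ × 290 × 6.27×10⁷ = 2.51×10⁻¹³ W
In dBm: 10 log₁₀(2.51×10⁻¹³ / 10⁻³) = −96.0 dBm

−96.0 dBm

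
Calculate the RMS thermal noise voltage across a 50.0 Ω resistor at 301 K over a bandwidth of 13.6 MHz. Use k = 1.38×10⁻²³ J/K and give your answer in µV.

3.36 µV

V_n = √(4kTRB)
4kTRB = 4 × 1.38×10⁻²³ × 301 × 5.00×10¹ × 1.36×10⁷ = 1.13×10⁻¹¹ V²
V_n = √(1.13×10⁻¹¹) = 3.36×10⁻⁶ V = 3.36 µV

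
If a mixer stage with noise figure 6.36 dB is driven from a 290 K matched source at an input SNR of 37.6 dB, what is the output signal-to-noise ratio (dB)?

31.24 dB

By definition F = SNR_in/SNR_out, so in dB: SNR_out = SNR_in − NF
SNR_out = 37.6 − 6.36 = 31.24 dB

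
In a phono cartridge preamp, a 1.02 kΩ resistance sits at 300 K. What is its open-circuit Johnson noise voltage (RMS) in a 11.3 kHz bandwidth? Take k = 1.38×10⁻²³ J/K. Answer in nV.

437 nV

V_n = √(4kTRB)
4kTRB = 4 × 1.38×10⁻²³ × 300 × 1.02×10³ × 1.13×10⁴ = 1.91×10⁻¹³ V²
V_n = √(1.91×10⁻¹³) = 4.37×10⁻⁷ V = 437 nV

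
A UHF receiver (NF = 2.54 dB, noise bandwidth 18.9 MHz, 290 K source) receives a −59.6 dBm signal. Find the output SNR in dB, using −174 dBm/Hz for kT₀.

Noise floor: N = −174 + 10 log₁₀(B) + NF
10 log₁₀(1.89×10⁷) = 72.76 dB
N = −174 + 72.76 + 2.54 = −98.70 dBm
SNR = P_sig − N = −59.6 − (−98.70) = 39.10 dB → 39.1 dB

39.1 dB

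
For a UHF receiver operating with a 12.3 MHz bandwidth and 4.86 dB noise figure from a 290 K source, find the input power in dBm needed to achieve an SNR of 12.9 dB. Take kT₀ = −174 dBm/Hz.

−85.3 dBm

Sensitivity = −174 + 10 log₁₀(B) + NF + SNR_min
= −174 + 70.9 + 4.86 + 12.9
= −85.34 dBm → −85.3 dBm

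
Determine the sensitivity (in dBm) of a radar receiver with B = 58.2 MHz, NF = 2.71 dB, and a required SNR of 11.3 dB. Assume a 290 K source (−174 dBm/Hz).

Sensitivity = −174 + 10 log₁₀(B) + NF + SNR_min
= −174 + 77.65 + 2.71 + 11.3
= −82.34 dBm → −82.3 dBm

−82.3 dBm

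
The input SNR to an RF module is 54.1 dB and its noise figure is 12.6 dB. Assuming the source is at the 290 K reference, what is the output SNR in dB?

By definition F = SNR_in/SNR_out, so in dB: SNR_out = SNR_in − NF
SNR_out = 54.1 − 12.6 = 41.5 dB

41.5 dB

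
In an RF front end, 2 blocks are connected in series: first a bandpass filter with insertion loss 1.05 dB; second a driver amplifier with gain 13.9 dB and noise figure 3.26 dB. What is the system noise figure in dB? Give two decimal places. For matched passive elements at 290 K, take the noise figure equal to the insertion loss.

Convert to linear (a loss of L dB is a gain of −L dB): F_i = 10^(NF_i/10), G_i = 10^(G_i,dB/10)
  Stage 1: F_1 = 10^(1.05/10) = 1.274, G_1 = 10^(−1.05/10) = 0.7852
  Stage 2: F_2 = 10^(3.26/10) = 2.118, G_2 = 10^(13.9/10) = 24.55
Friis cascade:
  F = 1.274 + (2.118 − 1)/0.7852 = 2.698
NF = 10 log₁₀(2.698) = 4.31 dB

4.31 dB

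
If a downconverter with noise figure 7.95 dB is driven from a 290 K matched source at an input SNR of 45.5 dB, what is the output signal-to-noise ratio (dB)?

37.55 dB

By definition F = SNR_in/SNR_out, so in dB: SNR_out = SNR_in − NF
SNR_out = 45.5 − 7.95 = 37.55 dB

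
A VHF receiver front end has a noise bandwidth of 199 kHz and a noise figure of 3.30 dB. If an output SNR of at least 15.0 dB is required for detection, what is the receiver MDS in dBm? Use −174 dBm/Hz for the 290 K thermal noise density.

−102.7 dBm

Sensitivity = −174 + 10 log₁₀(B) + NF + SNR_min
= −174 + 52.99 + 3.30 + 15.0
= −102.71 dBm → −102.7 dBm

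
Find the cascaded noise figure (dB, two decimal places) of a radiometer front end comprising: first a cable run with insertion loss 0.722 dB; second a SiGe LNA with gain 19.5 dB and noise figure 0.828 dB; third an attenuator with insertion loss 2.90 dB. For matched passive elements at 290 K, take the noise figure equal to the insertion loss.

1.59 dB

Convert to linear (a loss of L dB is a gain of −L dB): F_i = 10^(NF_i/10), G_i = 10^(G_i,dB/10)
  Stage 1: F_1 = 10^(0.722/10) = 1.181, G_1 = 10^(−0.722/10) = 0.8468
  Stage 2: F_2 = 10^(0.828/10) = 1.210, G_2 = 10^(19.5/10) = 89.13
  Stage 3: F_3 = 10^(2.90/10) = 1.950, G_3 = 10^(−2.90/10) = 0.5129
Friis cascade:
  F = 1.181 + (1.210 − 1)/0.8468 + (1.950 − 1)/75.47 = 1.441
NF = 10 log₁₀(1.441) = 1.59 dB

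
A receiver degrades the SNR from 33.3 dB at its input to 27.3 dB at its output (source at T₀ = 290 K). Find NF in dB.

6.0 dB

NF (dB) = SNR_in(dB) − SNR_out(dB) when the source is at T₀
NF = 33.3 − 27.3 = 6.0 dB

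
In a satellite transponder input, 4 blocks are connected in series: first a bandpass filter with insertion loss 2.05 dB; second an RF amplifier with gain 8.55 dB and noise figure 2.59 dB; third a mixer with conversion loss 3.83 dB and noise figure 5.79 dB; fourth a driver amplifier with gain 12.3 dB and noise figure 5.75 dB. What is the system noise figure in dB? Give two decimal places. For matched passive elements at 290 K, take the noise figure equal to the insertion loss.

7.01 dB

Convert to linear (a loss of L dB is a gain of −L dB): F_i = 10^(NF_i/10), G_i = 10^(G_i,dB/10)
  Stage 1: F_1 = 10^(2.05/10) = 1.603, G_1 = 10^(−2.05/10) = 0.6237
  Stage 2: F_2 = 10^(2.59/10) = 1.816, G_2 = 10^(8.55/10) = 7.161
  Stage 3: F_3 = 10^(5.79/10) = 3.793, G_3 = 10^(−3.83/10) = 0.4140
  Stage 4: F_4 = 10^(5.75/10) = 3.758, G_4 = 10^(12.3/10) = 16.98
Friis cascade:
  F = 1.603 + (1.816 − 1)/0.6237 + (3.793 − 1)/4.467 + (3.758 − 1)/1.849 = 5.028
NF = 10 log₁₀(5.028) = 7.01 dB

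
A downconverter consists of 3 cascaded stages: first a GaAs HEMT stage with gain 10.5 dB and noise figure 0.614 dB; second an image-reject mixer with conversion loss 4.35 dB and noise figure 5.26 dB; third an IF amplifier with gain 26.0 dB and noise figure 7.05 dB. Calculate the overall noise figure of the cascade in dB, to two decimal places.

3.71 dB

Convert to linear (a loss of L dB is a gain of −L dB): F_i = 10^(NF_i/10), G_i = 10^(G_i,dB/10)
  Stage 1: F_1 = 10^(0.614/10) = 1.152, G_1 = 10^(10.5/10) = 11.22
  Stage 2: F_2 = 10^(5.26/10) = 3.357, G_2 = 10^(−4.35/10) = 0.3673
  Stage 3: F_3 = 10^(7.05/10) = 5.070, G_3 = 10^(26.0/10) = 398.1
Friis cascade:
  F = 1.152 + (3.357 − 1)/11.22 + (5.070 − 1)/4.121 = 2.350
NF = 10 log₁₀(2.350) = 3.71 dB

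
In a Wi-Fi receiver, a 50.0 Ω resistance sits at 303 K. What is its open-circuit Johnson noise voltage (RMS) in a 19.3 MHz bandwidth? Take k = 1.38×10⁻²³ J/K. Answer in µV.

4.02 µV

V_n = √(4kTRB)
4kTRB = 4 × 1.38×10⁻²³ × 303 × 5.00×10¹ × 1.93×10⁷ = 1.61×10⁻¹¹ V²
V_n = √(1.61×10⁻¹¹) = 4.02×10⁻⁶ V = 4.02 µV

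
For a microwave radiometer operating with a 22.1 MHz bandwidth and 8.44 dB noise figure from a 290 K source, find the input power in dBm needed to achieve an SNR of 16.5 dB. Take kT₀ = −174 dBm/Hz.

−75.6 dBm

Sensitivity = −174 + 10 log₁₀(B) + NF + SNR_min
= −174 + 73.44 + 8.44 + 16.5
= −75.62 dBm → −75.6 dBm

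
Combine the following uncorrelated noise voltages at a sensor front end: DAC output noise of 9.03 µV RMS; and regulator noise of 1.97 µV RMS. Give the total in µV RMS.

Uncorrelated sources add in power (mean-square): V_tot = √(ΣV_i²)
V_tot = √[(9.03×10⁻⁶)² + (1.97×10⁻⁶)²] = 9.24×10⁻⁶ V = 9.24 µV

9.24 µV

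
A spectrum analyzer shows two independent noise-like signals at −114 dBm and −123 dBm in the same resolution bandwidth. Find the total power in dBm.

Convert to linear, add, convert back:
P₁ = 3.98×10⁻¹⁵ W, P₂ = 5.01×10⁻¹⁶ W
P_tot = 4.48×10⁻¹⁵ W → 10 log₁₀(P_tot / 10⁻³) = −113.5 dBm

−113.5 dBm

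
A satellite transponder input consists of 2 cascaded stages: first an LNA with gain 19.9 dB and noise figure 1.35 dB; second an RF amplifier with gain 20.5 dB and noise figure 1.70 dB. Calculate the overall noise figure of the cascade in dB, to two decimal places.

1.37 dB

Convert to linear (a loss of L dB is a gain of −L dB): F_i = 10^(NF_i/10), G_i = 10^(G_i,dB/10)
  Stage 1: F_1 = 10^(1.35/10) = 1.365, G_1 = 10^(19.9/10) = 97.72
  Stage 2: F_2 = 10^(1.70/10) = 1.479, G_2 = 10^(20.5/10) = 112.2
Friis cascade:
  F = 1.365 + (1.479 − 1)/97.72 = 1.369
NF = 10 log₁₀(1.369) = 1.37 dB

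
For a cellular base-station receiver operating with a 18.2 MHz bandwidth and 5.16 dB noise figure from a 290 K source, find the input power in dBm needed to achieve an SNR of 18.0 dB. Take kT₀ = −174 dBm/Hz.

−78.2 dBm

Sensitivity = −174 + 10 log₁₀(B) + NF + SNR_min
= −174 + 72.6 + 5.16 + 18.0
= −78.24 dBm → −78.2 dBm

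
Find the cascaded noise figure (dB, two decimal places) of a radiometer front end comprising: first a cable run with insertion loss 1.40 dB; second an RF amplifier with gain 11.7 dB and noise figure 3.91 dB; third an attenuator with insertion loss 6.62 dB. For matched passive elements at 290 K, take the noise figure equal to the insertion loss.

5.72 dB

Convert to linear (a loss of L dB is a gain of −L dB): F_i = 10^(NF_i/10), G_i = 10^(G_i,dB/10)
  Stage 1: F_1 = 10^(1.40/10) = 1.380, G_1 = 10^(−1.40/10) = 0.7244
  Stage 2: F_2 = 10^(3.91/10) = 2.460, G_2 = 10^(11.7/10) = 14.79
  Stage 3: F_3 = 10^(6.62/10) = 4.592, G_3 = 10^(−6.62/10) = 0.2178
Friis cascade:
  F = 1.380 + (2.460 − 1)/0.7244 + (4.592 − 1)/10.72 = 3.731
NF = 10 log₁₀(3.731) = 5.72 dB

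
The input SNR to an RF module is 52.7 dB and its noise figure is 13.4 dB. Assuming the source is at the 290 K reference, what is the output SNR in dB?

39.3 dB

By definition F = SNR_in/SNR_out, so in dB: SNR_out = SNR_in − NF
SNR_out = 52.7 − 13.4 = 39.3 dB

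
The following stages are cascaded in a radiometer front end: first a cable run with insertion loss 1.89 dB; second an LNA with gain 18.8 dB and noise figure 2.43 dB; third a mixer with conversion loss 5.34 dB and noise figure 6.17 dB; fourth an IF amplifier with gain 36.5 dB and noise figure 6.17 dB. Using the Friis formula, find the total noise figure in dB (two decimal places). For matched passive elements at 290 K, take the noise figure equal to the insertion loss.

4.75 dB

Convert to linear (a loss of L dB is a gain of −L dB): F_i = 10^(NF_i/10), G_i = 10^(G_i,dB/10)
  Stage 1: F_1 = 10^(1.89/10) = 1.545, G_1 = 10^(−1.89/10) = 0.6471
  Stage 2: F_2 = 10^(2.43/10) = 1.750, G_2 = 10^(18.8/10) = 75.86
  Stage 3: F_3 = 10^(6.17/10) = 4.140, G_3 = 10^(−5.34/10) = 0.2924
  Stage 4: F_4 = 10^(6.17/10) = 4.140, G_4 = 10^(36.5/10) = 4467
Friis cascade:
  F = 1.545 + (1.750 − 1)/0.6471 + (4.140 − 1)/49.09 + (4.140 − 1)/14.35 = 2.987
NF = 10 log₁₀(2.987) = 4.75 dB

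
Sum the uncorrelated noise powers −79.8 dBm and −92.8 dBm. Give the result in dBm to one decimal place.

Convert to linear, add, convert back:
P₁ = 1.05×10⁻¹¹ W, P₂ = 5.25×10⁻¹³ W
P_tot = 1.10×10⁻¹¹ W → 10 log₁₀(P_tot / 10⁻³) = −79.6 dBm

−79.6 dBm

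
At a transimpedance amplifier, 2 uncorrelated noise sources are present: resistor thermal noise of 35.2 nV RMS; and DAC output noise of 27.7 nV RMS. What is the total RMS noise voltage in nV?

Uncorrelated sources add in power (mean-square): V_tot = √(ΣV_i²)
V_tot = √[(3.52×10⁻⁸)² + (2.77×10⁻⁸)²] = 4.48×10⁻⁸ V = 44.8 nV

44.8 nV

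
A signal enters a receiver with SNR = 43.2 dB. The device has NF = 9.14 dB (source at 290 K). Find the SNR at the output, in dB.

34.06 dB

By definition F = SNR_in/SNR_out, so in dB: SNR_out = SNR_in − NF
SNR_out = 43.2 − 9.14 = 34.06 dB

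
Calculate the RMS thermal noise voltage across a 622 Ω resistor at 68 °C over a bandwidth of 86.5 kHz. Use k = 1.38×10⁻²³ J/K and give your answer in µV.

T = 68 °C + 273.15 = 341.15 K
V_n = √(4kTRB)
4kTRB = 4 × 1.38×10⁻²³ × 341.15 × 6.22×10² × 8.65×10⁴ = 1.01×10⁻¹² V²
V_n = √(1.01×10⁻¹²) = 1.01×10⁻⁶ V = 1.01 µV

1.01 µV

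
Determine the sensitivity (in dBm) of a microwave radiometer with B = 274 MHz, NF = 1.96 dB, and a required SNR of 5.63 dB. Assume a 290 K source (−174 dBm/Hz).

Sensitivity = −174 + 10 log₁₀(B) + NF + SNR_min
= −174 + 84.38 + 1.96 + 5.63
= −82.03 dBm → −82.0 dBm

−82.0 dBm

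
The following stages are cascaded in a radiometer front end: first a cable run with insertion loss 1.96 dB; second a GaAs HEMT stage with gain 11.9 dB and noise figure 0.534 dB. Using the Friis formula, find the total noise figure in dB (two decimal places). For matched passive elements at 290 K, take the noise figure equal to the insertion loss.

2.49 dB

Convert to linear (a loss of L dB is a gain of −L dB): F_i = 10^(NF_i/10), G_i = 10^(G_i,dB/10)
  Stage 1: F_1 = 10^(1.96/10) = 1.570, G_1 = 10^(−1.96/10) = 0.6368
  Stage 2: F_2 = 10^(0.534/10) = 1.131, G_2 = 10^(11.9/10) = 15.49
Friis cascade:
  F = 1.570 + (1.131 − 1)/0.6368 = 1.776
NF = 10 log₁₀(1.776) = 2.49 dB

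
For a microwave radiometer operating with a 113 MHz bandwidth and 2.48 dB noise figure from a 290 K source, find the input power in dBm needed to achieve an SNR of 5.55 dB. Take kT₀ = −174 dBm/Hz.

−85.4 dBm

Sensitivity = −174 + 10 log₁₀(B) + NF + SNR_min
= −174 + 80.53 + 2.48 + 5.55
= −85.44 dBm → −85.4 dBm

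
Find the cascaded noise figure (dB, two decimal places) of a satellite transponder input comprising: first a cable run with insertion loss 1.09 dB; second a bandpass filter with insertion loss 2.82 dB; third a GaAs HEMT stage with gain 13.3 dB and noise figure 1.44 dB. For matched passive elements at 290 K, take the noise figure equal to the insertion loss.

5.35 dB

Convert to linear (a loss of L dB is a gain of −L dB): F_i = 10^(NF_i/10), G_i = 10^(G_i,dB/10)
  Stage 1: F_1 = 10^(1.09/10) = 1.285, G_1 = 10^(−1.09/10) = 0.7780
  Stage 2: F_2 = 10^(2.82/10) = 1.914, G_2 = 10^(−2.82/10) = 0.5224
  Stage 3: F_3 = 10^(1.44/10) = 1.393, G_3 = 10^(13.3/10) = 21.38
Friis cascade:
  F = 1.285 + (1.914 − 1)/0.7780 + (1.393 − 1)/0.4064 = 3.428
NF = 10 log₁₀(3.428) = 5.35 dB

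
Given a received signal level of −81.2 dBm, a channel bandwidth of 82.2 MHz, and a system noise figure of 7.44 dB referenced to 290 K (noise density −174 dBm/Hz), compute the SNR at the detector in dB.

6.2 dB

Noise floor: N = −174 + 10 log₁₀(B) + NF
10 log₁₀(8.22×10⁷) = 79.15 dB
N = −174 + 79.15 + 7.44 = −87.41 dBm
SNR = P_sig − N = −81.2 − (−87.41) = 6.21 dB → 6.2 dB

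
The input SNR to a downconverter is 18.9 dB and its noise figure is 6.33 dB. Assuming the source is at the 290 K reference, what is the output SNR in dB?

12.57 dB

By definition F = SNR_in/SNR_out, so in dB: SNR_out = SNR_in − NF
SNR_out = 18.9 − 6.33 = 12.57 dB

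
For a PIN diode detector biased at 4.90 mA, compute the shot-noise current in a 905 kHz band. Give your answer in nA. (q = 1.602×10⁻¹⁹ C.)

37.7 nA

I_n = √(2qI·B)
2qI·B = 2 × 1.602×10⁻¹⁹ × 4.90×10⁻³ × 9.05×10⁵ = 1.42×10⁻¹⁵ A²
I_n = √(1.42×10⁻¹⁵) = 3.77×10⁻⁸ A = 37.7 nA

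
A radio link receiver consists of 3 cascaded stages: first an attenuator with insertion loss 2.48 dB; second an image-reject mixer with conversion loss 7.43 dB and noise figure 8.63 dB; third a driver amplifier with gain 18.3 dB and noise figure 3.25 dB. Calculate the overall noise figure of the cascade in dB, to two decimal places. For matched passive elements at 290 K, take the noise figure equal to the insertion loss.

Convert to linear (a loss of L dB is a gain of −L dB): F_i = 10^(NF_i/10), G_i = 10^(G_i,dB/10)
  Stage 1: F_1 = 10^(2.48/10) = 1.770, G_1 = 10^(−2.48/10) = 0.5649
  Stage 2: F_2 = 10^(8.63/10) = 7.295, G_2 = 10^(−7.43/10) = 0.1807
  Stage 3: F_3 = 10^(3.25/10) = 2.113, G_3 = 10^(18.3/10) = 67.61
Friis cascade:
  F = 1.770 + (7.295 − 1)/0.5649 + (2.113 − 1)/0.1021 = 23.82
NF = 10 log₁₀(23.82) = 13.77 dB

13.77 dB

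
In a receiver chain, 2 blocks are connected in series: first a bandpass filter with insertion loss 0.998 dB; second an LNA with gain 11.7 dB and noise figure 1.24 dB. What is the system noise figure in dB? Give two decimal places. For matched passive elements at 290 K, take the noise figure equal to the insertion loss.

Convert to linear (a loss of L dB is a gain of −L dB): F_i = 10^(NF_i/10), G_i = 10^(G_i,dB/10)
  Stage 1: F_1 = 10^(0.998/10) = 1.258, G_1 = 10^(−0.998/10) = 0.7947
  Stage 2: F_2 = 10^(1.24/10) = 1.330, G_2 = 10^(11.7/10) = 14.79
Friis cascade:
  F = 1.258 + (1.330 − 1)/0.7947 = 1.674
NF = 10 log₁₀(1.674) = 2.24 dB

2.24 dB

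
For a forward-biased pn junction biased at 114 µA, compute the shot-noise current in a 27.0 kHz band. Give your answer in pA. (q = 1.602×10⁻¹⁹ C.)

993 pA

I_n = √(2qI·B)
2qI·B = 2 × 1.602×10⁻¹⁹ × 1.14×10⁻⁴ × 2.70×10⁴ = 9.86×10⁻¹⁹ A²
I_n = √(9.86×10⁻¹⁹) = 9.93×10⁻¹⁰ A = 993 pA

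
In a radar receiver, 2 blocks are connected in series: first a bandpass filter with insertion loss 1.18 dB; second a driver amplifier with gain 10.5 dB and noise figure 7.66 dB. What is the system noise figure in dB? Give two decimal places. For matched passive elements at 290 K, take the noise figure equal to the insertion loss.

8.84 dB

Convert to linear (a loss of L dB is a gain of −L dB): F_i = 10^(NF_i/10), G_i = 10^(G_i,dB/10)
  Stage 1: F_1 = 10^(1.18/10) = 1.312, G_1 = 10^(−1.18/10) = 0.7621
  Stage 2: F_2 = 10^(7.66/10) = 5.834, G_2 = 10^(10.5/10) = 11.22
Friis cascade:
  F = 1.312 + (5.834 − 1)/0.7621 = 7.656
NF = 10 log₁₀(7.656) = 8.84 dB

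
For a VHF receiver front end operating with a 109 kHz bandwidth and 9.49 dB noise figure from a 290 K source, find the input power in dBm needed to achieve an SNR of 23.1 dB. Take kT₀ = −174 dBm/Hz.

Sensitivity = −174 + 10 log₁₀(B) + NF + SNR_min
= −174 + 50.37 + 9.49 + 23.1
= −91.04 dBm → −91.0 dBm

−91.0 dBm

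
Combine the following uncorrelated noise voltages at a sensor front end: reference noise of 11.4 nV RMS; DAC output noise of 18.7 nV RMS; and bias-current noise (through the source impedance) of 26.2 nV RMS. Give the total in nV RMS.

34.1 nV

Uncorrelated sources add in power (mean-square): V_tot = √(ΣV_i²)
V_tot = √[(1.14×10⁻⁸)² + (1.87×10⁻⁸)² + (2.62×10⁻⁸)²] = 3.41×10⁻⁸ V = 34.1 nV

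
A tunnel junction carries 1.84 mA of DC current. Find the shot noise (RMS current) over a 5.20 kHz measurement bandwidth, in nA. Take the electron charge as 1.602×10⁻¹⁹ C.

1.75 nA

I_n = √(2qI·B)
2qI·B = 2 × 1.602×10⁻¹⁹ × 1.84×10⁻³ × 5.20×10³ = 3.07×10⁻¹⁸ A²
I_n = √(3.07×10⁻¹⁸) = 1.75×10⁻⁹ A = 1.75 nA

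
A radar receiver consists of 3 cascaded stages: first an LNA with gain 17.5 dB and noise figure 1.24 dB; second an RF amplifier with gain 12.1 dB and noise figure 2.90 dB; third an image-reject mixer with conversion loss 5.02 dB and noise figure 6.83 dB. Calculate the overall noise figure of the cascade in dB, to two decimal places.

1.31 dB

Convert to linear (a loss of L dB is a gain of −L dB): F_i = 10^(NF_i/10), G_i = 10^(G_i,dB/10)
  Stage 1: F_1 = 10^(1.24/10) = 1.330, G_1 = 10^(17.5/10) = 56.23
  Stage 2: F_2 = 10^(2.90/10) = 1.950, G_2 = 10^(12.1/10) = 16.22
  Stage 3: F_3 = 10^(6.83/10) = 4.819, G_3 = 10^(−5.02/10) = 0.3148
Friis cascade:
  F = 1.330 + (1.950 − 1)/56.23 + (4.819 − 1)/912.0 = 1.352
NF = 10 log₁₀(1.352) = 1.31 dB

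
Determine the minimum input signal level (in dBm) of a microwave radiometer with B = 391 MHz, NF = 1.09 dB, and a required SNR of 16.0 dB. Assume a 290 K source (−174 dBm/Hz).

−71.0 dBm

Sensitivity = −174 + 10 log₁₀(B) + NF + SNR_min
= −174 + 85.92 + 1.09 + 16.0
= −70.99 dBm → −71.0 dBm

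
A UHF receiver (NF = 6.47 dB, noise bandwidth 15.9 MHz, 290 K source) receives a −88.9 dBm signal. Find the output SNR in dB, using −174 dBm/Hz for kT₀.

6.6 dB

Noise floor: N = −174 + 10 log₁₀(B) + NF
10 log₁₀(1.59×10⁷) = 72.01 dB
N = −174 + 72.01 + 6.47 = −95.52 dBm
SNR = P_sig − N = −88.9 − (−95.52) = 6.62 dB → 6.6 dB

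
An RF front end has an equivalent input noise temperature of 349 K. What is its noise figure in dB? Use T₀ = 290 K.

F = 1 + T_e/T₀ = 1 + 349/290 = 2.20345
NF = 10 log₁₀(2.20345) = 3.43 dB

3.43 dB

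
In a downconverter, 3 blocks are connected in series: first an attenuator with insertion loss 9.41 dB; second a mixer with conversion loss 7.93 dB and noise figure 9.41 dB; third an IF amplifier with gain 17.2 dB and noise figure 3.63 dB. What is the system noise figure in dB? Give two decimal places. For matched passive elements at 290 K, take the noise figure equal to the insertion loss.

Convert to linear (a loss of L dB is a gain of −L dB): F_i = 10^(NF_i/10), G_i = 10^(G_i,dB/10)
  Stage 1: F_1 = 10^(9.41/10) = 8.730, G_1 = 10^(−9.41/10) = 0.1146
  Stage 2: F_2 = 10^(9.41/10) = 8.730, G_2 = 10^(−7.93/10) = 0.1611
  Stage 3: F_3 = 10^(3.63/10) = 2.307, G_3 = 10^(17.2/10) = 52.48
Friis cascade:
  F = 8.730 + (8.730 − 1)/0.1146 + (2.307 − 1)/0.01845 = 147.0
NF = 10 log₁₀(147.0) = 21.67 dB

21.67 dB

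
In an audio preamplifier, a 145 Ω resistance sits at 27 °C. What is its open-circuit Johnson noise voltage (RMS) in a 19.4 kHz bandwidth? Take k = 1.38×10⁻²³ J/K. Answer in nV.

216 nV

T = 27 °C + 273.15 = 300.15 K
V_n = √(4kTRB)
4kTRB = 4 × 1.38×10⁻²³ × 300.15 × 1.45×10² × 1.94×10⁴ = 4.66×10⁻¹⁴ V²
V_n = √(4.66×10⁻¹⁴) = 2.16×10⁻⁷ V = 216 nV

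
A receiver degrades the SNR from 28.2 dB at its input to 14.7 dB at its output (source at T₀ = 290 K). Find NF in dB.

NF (dB) = SNR_in(dB) − SNR_out(dB) when the source is at T₀
NF = 28.2 − 14.7 = 13.5 dB

13.5 dB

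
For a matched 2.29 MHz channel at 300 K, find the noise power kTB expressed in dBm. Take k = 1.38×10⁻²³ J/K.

P_n = kTB = 1.38×10⁻²³ × 300 × 2.29×10⁶ = 9.48×10⁻¹⁵ W
In dBm: 10 log₁₀(9.48×10⁻¹⁵ / 10⁻³) = −110.2 dBm

−110.2 dBm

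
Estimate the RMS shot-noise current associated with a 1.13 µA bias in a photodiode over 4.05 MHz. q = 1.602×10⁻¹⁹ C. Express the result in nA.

1.21 nA

I_n = √(2qI·B)
2qI·B = 2 × 1.602×10⁻¹⁹ × 1.13×10⁻⁶ × 4.05×10⁶ = 1.47×10⁻¹⁸ A²
I_n = √(1.47×10⁻¹⁸) = 1.21×10⁻⁹ A = 1.21 nA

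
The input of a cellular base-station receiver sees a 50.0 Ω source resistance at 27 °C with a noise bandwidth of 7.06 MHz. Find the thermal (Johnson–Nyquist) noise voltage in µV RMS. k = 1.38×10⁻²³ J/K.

T = 27 °C + 273.15 = 300.15 K
V_n = √(4kTRB)
4kTRB = 4 × 1.38×10⁻²³ × 300.15 × 5.00×10¹ × 7.06×10⁶ = 5.85×10⁻¹² V²
V_n = √(5.85×10⁻¹²) = 2.42×10⁻⁶ V = 2.42 µV

2.42 µV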